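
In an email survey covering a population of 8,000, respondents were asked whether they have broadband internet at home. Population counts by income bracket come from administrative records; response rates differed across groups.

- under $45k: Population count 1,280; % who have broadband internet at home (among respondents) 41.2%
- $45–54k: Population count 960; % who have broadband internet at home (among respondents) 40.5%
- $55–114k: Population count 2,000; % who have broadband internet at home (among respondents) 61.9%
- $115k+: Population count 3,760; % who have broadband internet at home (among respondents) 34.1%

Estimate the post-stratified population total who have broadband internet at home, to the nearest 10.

3,440

Estimated count per cell = population count × respondent percentage:
  under $45k: 1,280 × 41.2% = 527.36
  $45–54k: 960 × 40.5% = 388.8
  $55–114k: 2,000 × 61.9% = 1238
  $115k+: 3,760 × 34.1% = 1282.16
Estimated total = 3436.32 → 3,440.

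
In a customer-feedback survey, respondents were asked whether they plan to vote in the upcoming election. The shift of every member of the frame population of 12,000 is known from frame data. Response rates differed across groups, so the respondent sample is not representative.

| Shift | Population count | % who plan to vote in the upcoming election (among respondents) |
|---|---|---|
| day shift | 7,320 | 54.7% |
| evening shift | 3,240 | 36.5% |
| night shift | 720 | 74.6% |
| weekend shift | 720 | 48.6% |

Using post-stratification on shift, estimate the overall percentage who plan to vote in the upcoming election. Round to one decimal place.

50.6%

Reweight to the known shift distribution:
  day shift: (7,320/12,000) × 54.7 = 33.367
  evening shift: (3,240/12,000) × 36.5 = 9.855
  night shift: (720/12,000) × 74.6 = 4.476
  weekend shift: (720/12,000) × 48.6 = 2.916
Post-stratified estimate = 50.614 → 50.6%.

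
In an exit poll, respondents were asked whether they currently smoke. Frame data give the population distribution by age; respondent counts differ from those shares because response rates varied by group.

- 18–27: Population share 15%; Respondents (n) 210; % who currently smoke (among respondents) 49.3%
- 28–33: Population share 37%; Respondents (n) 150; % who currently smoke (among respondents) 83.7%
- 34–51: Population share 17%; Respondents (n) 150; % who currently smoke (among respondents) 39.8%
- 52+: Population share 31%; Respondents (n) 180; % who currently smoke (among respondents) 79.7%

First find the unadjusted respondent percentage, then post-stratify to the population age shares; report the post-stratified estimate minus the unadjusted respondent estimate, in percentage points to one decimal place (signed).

+7.2 percentage points

Without adjustment, the pooled respondent share is:
  (210/690)×49.3 + (150/690)×83.7 + (150/690)×39.8 + (180/690)×79.7 = 62.6435%
Post-stratified estimate weights by population shares:
  0.15×49.3 + 0.37×83.7 + 0.17×39.8 + 0.31×79.7 = 69.837%
Difference = 69.837 − 62.6435 = 7.1935 pp.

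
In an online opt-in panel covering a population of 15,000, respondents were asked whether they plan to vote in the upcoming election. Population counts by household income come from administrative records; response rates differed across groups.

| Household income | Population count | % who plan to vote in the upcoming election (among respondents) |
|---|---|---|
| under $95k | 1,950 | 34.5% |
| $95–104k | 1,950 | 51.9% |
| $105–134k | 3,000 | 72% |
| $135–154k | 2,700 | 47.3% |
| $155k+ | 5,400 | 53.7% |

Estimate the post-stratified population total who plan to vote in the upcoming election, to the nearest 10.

Apply each group's respondent rate to its population count:
  under $95k: 1,950 × 34.5% = 672.75
  $95–104k: 1,950 × 51.9% = 1012.05
  $105–134k: 3,000 × 72% = 2160
  $135–154k: 2,700 × 47.3% = 1277.1
  $155k+: 5,400 × 53.7% = 2899.8
Estimated total = 8021.7 → 8,020.

8,020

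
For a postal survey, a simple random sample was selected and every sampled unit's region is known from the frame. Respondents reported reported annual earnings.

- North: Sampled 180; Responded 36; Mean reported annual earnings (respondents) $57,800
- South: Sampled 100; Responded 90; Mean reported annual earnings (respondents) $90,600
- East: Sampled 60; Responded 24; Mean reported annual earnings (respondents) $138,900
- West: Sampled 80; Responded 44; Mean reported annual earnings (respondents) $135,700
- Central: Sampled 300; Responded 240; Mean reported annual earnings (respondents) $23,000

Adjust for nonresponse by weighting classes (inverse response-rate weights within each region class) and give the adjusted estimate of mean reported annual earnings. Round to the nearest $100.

Class response rates: North 36/180 = 20%, South 90/100 = 90%, East 24/60 = 40%, West 44/80 = 55%, Central 240/300 = 80%.
With weight = n_sampled/n_responded per class, the weighted class total is n_sampled:
  North: 180 × 57,800 = 10,404,000
  South: 100 × 90,600 = 9,060,000
  East: 60 × 138,900 = 8,334,000
  West: 80 × 135,700 = 10,856,000
  Central: 300 × 23,000 = 6,900,000
Adjusted estimate = 45,554,000 / 720 = 63269.4 → $63,300.

$63,300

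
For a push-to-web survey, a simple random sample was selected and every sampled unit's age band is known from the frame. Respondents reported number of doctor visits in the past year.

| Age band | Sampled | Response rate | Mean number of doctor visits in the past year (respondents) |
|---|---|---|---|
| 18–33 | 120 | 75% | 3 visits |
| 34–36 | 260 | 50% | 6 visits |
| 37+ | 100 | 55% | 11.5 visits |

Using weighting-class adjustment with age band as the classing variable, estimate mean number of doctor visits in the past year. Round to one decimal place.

6.4

Each respondent's weight = sampled/responded in their class; summing within a class gives n_sampled, so:
  18–33: 120 × 3 = 360
  34–36: 260 × 6 = 1560
  37+: 100 × 11.5 = 1150
Adjusted estimate = 3070 / 480 = 6.39583 → 6.4.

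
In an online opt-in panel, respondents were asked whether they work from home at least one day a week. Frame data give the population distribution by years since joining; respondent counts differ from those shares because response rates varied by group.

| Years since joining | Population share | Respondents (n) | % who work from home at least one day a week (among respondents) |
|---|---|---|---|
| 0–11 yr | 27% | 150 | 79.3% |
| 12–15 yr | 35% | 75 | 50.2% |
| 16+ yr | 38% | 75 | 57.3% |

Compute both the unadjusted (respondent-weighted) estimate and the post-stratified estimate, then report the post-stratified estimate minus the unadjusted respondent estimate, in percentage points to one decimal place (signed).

Without adjustment, the pooled respondent share is:
  (150/300)×79.3 + (75/300)×50.2 + (75/300)×57.3 = 66.525%
Post-stratified estimate weights by population shares:
  0.27×79.3 + 0.35×50.2 + 0.38×57.3 = 60.755%
Difference = 60.755 − 66.525 = -5.77 pp.

-5.8 percentage points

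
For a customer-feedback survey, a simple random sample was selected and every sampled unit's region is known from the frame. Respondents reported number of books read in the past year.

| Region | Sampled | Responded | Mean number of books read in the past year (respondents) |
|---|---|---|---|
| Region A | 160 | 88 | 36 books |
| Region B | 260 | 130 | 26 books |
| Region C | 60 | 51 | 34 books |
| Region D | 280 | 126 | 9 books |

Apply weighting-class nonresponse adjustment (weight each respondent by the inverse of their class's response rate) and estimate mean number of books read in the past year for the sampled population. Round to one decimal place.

Response rates by class: Region A 88/160 = 55%, Region B 130/260 = 50%, Region C 51/60 = 85%, Region D 126/280 = 45%.
Each respondent's weight = sampled/responded in their class; summing within a class gives n_sampled, so:
  Region A: 160 × 36 = 5760
  Region B: 260 × 26 = 6760
  Region C: 60 × 34 = 2040
  Region D: 280 × 9 = 2520
Adjusted estimate = 17,080 / 760 = 22.4737 → 22.5.

22.5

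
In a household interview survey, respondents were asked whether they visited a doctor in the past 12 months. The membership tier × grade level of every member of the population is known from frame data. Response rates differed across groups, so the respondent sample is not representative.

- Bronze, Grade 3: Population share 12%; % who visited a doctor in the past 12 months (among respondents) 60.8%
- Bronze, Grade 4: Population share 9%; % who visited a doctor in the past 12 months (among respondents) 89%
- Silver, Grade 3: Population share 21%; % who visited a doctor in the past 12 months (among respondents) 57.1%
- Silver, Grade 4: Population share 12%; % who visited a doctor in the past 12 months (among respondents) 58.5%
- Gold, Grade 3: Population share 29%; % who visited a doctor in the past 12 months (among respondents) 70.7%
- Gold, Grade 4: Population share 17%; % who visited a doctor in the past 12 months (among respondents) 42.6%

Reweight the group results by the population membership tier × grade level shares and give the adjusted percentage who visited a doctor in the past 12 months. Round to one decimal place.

Post-stratification weights by population share, not respondent share:
  Bronze, Grade 3: 0.12 × 60.8 = 7.296
  Bronze, Grade 4: 0.09 × 89 = 8.01
  Silver, Grade 3: 0.21 × 57.1 = 11.991
  Silver, Grade 4: 0.12 × 58.5 = 7.02
  Gold, Grade 3: 0.29 × 70.7 = 20.503
  Gold, Grade 4: 0.17 × 42.6 = 7.242
Post-stratified estimate = 62.062 → 62.1%.

62.1%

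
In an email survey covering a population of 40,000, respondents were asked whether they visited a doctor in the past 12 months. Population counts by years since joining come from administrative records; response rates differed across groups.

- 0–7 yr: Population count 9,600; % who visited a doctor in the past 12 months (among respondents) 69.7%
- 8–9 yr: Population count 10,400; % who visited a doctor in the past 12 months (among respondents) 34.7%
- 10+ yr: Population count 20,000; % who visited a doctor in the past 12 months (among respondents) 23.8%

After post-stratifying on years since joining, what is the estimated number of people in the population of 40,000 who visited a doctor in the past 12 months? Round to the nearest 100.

Each cell contributes its population count × the respondent rate:
  0–7 yr: 9,600 × 69.7% = 6691.2
  8–9 yr: 10,400 × 34.7% = 3608.8
  10+ yr: 20,000 × 23.8% = 4760
Estimated total = 15,060 → 15,100.

15,100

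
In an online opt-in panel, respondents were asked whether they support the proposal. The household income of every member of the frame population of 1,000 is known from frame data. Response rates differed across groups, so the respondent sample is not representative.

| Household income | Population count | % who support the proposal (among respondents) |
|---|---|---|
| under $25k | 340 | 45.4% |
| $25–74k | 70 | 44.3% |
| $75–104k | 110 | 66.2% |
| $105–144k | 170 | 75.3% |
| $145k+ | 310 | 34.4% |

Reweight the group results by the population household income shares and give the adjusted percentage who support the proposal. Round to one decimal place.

Reweight to the known household income distribution:
  under $25k: (340/1,000) × 45.4 = 15.436
  $25–74k: (70/1,000) × 44.3 = 3.101
  $75–104k: (110/1,000) × 66.2 = 7.282
  $105–144k: (170/1,000) × 75.3 = 12.801
  $145k+: (310/1,000) × 34.4 = 10.664
Post-stratified estimate = 49.284 → 49.3%.

49.3%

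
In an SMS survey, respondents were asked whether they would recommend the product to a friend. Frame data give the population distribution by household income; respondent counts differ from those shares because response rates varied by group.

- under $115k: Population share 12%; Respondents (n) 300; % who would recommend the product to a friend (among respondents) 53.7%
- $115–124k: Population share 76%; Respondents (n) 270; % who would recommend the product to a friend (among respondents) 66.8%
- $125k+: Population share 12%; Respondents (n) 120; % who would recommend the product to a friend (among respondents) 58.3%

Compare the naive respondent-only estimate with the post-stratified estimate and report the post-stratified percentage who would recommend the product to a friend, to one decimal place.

64.2%

Naive respondent-only estimate (weights = respondent counts):
  (300/690)×53.7 + (270/690)×66.8 + (120/690)×58.3 = 59.6261%
Post-stratified estimate weights by population shares:
  0.12×53.7 + 0.76×66.8 + 0.12×58.3 = 64.208%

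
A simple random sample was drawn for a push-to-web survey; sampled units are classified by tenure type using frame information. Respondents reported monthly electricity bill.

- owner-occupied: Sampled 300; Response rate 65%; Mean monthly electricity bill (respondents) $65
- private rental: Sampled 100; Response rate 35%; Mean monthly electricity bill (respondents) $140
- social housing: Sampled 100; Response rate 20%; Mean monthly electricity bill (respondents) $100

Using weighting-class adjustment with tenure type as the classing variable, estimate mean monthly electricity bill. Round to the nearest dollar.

$87

With weight = n_sampled/n_responded per class, the weighted class total is n_sampled:
  owner-occupied: 300 × 65 = 19,500
  private rental: 100 × 140 = 14,000
  social housing: 100 × 100 = 10,000
Adjusted estimate = 43,500 / 500 = 87 → $87.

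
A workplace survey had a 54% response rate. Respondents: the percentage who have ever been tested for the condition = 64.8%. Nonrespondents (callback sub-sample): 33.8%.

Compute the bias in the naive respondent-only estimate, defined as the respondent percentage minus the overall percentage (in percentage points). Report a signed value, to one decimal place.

+14.3 percentage points

Nonresponse fraction = 1 − 0.54 = 0.46.
Bias = (nonresponse fraction) × (respondent percentage − nonrespondent percentage)
     = 0.46 × (64.8 − 33.8) = 0.46 × 31 = 14.26.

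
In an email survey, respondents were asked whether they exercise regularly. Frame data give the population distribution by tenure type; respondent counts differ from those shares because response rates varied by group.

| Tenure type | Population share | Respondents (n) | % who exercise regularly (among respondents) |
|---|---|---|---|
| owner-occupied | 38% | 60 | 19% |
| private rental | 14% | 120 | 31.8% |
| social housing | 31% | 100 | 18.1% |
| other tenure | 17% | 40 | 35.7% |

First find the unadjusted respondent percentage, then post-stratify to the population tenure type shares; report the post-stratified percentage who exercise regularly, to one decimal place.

23.4%

Naive respondent-only estimate (weights = respondent counts):
  (60/320)×19 + (120/320)×31.8 + (100/320)×18.1 + (40/320)×35.7 = 25.6062%
Reweighting by population tenure type shares:
  0.38×19 + 0.14×31.8 + 0.31×18.1 + 0.17×35.7 = 23.352%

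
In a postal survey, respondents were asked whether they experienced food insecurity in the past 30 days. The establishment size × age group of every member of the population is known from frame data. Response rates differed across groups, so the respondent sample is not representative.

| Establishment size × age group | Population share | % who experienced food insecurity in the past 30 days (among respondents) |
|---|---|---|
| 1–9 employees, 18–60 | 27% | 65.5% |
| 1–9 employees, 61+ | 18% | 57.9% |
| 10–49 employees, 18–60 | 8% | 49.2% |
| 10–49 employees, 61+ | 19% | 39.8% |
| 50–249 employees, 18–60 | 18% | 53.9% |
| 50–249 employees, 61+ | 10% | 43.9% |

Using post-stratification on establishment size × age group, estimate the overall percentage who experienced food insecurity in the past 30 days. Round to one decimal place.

Weight each group's respondent value by its population share:
  1–9 employees, 18–60: 0.27 × 65.5 = 17.685
  1–9 employees, 61+: 0.18 × 57.9 = 10.422
  10–49 employees, 18–60: 0.08 × 49.2 = 3.936
  10–49 employees, 61+: 0.19 × 39.8 = 7.562
  50–249 employees, 18–60: 0.18 × 53.9 = 9.702
  50–249 employees, 61+: 0.1 × 43.9 = 4.39
Post-stratified estimate = 53.697 → 53.7%.

53.7%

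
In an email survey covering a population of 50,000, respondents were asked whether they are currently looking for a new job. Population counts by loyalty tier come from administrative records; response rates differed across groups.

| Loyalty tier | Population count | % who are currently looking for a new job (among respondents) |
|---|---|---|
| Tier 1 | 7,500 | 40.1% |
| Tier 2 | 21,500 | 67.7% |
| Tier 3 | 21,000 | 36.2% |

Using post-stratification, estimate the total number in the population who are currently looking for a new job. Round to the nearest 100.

Each cell contributes its population count × the respondent rate:
  Tier 1: 7,500 × 40.1% = 3007.5
  Tier 2: 21,500 × 67.7% = 14555.5
  Tier 3: 21,000 × 36.2% = 7602
Estimated total = 25,165 → 25,200.

25,200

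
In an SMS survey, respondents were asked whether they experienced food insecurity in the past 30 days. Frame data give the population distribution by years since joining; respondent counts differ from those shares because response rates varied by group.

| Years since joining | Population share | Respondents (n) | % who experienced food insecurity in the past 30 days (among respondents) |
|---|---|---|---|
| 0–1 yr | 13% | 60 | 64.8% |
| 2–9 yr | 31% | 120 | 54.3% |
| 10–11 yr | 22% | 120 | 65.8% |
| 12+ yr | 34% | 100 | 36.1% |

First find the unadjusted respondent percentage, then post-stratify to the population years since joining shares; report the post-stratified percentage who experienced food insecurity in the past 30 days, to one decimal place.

Naive respondent-only estimate (weights = respondent counts):
  (60/400)×64.8 + (120/400)×54.3 + (120/400)×65.8 + (100/400)×36.1 = 54.775%
Post-stratifying to population shares instead:
  0.13×64.8 + 0.31×54.3 + 0.22×65.8 + 0.34×36.1 = 52.007%

52.0%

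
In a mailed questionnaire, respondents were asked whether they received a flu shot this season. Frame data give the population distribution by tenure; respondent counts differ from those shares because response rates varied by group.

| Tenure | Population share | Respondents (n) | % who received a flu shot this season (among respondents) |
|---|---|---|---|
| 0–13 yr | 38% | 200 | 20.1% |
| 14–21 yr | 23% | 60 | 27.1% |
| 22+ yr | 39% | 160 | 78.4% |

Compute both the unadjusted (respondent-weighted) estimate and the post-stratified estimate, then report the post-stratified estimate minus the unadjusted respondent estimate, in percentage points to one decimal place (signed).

Unadjusted (pooled respondent) estimate weights by respondent counts:
  (200/420)×20.1 + (60/420)×27.1 + (160/420)×78.4 = 43.3095%
Post-stratified estimate weights by population shares:
  0.38×20.1 + 0.23×27.1 + 0.39×78.4 = 44.447%
Difference = 44.447 − 43.3095 = 1.1375 pp.

+1.1 percentage points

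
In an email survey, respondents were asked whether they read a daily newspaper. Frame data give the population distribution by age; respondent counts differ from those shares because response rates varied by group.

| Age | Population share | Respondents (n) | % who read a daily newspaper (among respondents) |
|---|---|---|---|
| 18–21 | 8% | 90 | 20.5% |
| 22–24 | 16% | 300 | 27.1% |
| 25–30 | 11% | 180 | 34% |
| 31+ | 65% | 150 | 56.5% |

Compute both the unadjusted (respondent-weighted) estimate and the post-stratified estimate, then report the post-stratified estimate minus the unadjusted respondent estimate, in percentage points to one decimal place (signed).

+12.3 percentage points

Naive respondent-only estimate (weights = respondent counts):
  (90/720)×20.5 + (300/720)×27.1 + (180/720)×34 + (150/720)×56.5 = 34.125%
Post-stratifying to population shares instead:
  0.08×20.5 + 0.16×27.1 + 0.11×34 + 0.65×56.5 = 46.441%
Difference = 46.441 − 34.125 = 12.316 pp.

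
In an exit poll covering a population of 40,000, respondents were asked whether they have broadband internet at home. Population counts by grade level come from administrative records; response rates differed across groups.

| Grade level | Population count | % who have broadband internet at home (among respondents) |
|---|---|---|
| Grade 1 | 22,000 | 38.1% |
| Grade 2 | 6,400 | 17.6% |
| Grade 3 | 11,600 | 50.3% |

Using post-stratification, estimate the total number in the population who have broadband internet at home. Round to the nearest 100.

15,300

Each cell contributes its population count × the respondent rate:
  Grade 1: 22,000 × 38.1% = 8382
  Grade 2: 6,400 × 17.6% = 1126.4
  Grade 3: 11,600 × 50.3% = 5834.8
Estimated total = 15343.2 → 15,300.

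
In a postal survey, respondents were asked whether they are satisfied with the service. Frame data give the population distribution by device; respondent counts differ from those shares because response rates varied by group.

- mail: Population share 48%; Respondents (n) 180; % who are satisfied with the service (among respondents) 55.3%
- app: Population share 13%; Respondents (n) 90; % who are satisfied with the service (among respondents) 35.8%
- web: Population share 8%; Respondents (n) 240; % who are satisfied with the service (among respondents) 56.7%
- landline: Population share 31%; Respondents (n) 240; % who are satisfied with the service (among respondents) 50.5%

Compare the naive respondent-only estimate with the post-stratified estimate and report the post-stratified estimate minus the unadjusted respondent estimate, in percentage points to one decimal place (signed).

Without adjustment, the pooled respondent share is:
  (180/750)×55.3 + (90/750)×35.8 + (240/750)×56.7 + (240/750)×50.5 = 51.872%
Reweighting by population device shares:
  0.48×55.3 + 0.13×35.8 + 0.08×56.7 + 0.31×50.5 = 51.389%
Difference = 51.389 − 51.872 = -0.483 pp.

-0.5 percentage points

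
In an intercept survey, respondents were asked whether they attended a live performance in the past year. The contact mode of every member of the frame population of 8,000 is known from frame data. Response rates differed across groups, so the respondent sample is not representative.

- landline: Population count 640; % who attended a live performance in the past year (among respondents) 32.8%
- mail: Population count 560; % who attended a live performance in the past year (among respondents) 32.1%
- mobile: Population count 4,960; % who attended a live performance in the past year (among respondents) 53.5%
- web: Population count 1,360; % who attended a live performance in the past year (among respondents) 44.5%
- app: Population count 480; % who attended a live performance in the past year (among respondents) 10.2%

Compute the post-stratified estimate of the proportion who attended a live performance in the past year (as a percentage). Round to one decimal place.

Post-stratification weights by population share, not respondent share:
  landline: (640/8,000) × 32.8 = 2.624
  mail: (560/8,000) × 32.1 = 2.247
  mobile: (4,960/8,000) × 53.5 = 33.17
  web: (1,360/8,000) × 44.5 = 7.565
  app: (480/8,000) × 10.2 = 0.612
Post-stratified estimate = 46.218 → 46.2%.

46.2%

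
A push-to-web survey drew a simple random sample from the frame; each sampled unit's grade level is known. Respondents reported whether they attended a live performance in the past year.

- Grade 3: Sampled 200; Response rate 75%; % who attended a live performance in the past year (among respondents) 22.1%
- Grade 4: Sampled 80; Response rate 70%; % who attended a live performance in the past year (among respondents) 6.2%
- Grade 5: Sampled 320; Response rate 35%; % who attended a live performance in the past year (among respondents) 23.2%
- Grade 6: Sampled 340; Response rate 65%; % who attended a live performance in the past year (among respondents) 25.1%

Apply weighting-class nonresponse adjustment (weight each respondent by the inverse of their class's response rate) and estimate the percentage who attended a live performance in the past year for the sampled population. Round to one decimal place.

Inverse-response-rate weighting restores each class to its sampled count, so class totals weight by n_sampled:
  Grade 3: 200 × 22.1 = 4420
  Grade 4: 80 × 6.2 = 496
  Grade 5: 320 × 23.2 = 7424
  Grade 6: 340 × 25.1 = 8534
Adjusted estimate = 20,874 / 940 = 22.2064 → 22.2%.

22.2%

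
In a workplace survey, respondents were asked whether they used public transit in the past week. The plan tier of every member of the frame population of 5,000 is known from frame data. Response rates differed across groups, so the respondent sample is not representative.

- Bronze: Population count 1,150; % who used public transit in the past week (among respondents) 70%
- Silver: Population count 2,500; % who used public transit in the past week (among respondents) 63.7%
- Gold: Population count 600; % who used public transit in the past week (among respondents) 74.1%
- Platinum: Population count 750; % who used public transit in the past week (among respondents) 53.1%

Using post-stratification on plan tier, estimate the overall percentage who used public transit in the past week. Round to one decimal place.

Weight each group's respondent value by its population share:
  Bronze: (1,150/5,000) × 70 = 16.1
  Silver: (2,500/5,000) × 63.7 = 31.85
  Gold: (600/5,000) × 74.1 = 8.892
  Platinum: (750/5,000) × 53.1 = 7.965
Post-stratified estimate = 64.807 → 64.8%.

64.8%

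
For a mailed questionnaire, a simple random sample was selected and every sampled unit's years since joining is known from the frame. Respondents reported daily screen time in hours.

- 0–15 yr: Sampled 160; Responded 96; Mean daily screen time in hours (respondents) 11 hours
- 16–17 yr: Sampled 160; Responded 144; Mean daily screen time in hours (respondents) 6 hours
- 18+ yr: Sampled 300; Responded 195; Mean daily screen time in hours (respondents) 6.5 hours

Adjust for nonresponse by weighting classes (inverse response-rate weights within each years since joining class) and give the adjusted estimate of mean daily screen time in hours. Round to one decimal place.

Response rates by class: 0–15 yr 96/160 = 60%, 16–17 yr 144/160 = 90%, 18+ yr 195/300 = 65%.
Each respondent's weight = sampled/responded in their class; summing within a class gives n_sampled, so:
  0–15 yr: 160 × 11 = 1760
  16–17 yr: 160 × 6 = 960
  18+ yr: 300 × 6.5 = 1950
Adjusted estimate = 4670 / 620 = 7.53226 → 7.5.

7.5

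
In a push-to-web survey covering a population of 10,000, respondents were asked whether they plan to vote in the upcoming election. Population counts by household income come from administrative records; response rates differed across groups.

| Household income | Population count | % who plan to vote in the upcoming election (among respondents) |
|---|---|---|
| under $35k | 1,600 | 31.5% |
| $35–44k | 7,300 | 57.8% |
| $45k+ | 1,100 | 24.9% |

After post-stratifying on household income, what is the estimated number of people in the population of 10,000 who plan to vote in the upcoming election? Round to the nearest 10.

Apply each group's respondent rate to its population count:
  under $35k: 1,600 × 31.5% = 504
  $35–44k: 7,300 × 57.8% = 4219.4
  $45k+: 1,100 × 24.9% = 273.9
Estimated total = 4997.3 → 5,000.

5,000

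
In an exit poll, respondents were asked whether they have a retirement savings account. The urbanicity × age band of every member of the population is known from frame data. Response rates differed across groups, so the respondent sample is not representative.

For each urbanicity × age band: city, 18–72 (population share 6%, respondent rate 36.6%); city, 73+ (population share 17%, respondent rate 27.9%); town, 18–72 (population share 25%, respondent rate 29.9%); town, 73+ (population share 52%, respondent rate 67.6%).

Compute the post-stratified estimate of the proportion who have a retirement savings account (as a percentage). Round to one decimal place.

Each cell contributes population-share × respondent value:
  city, 18–72: 0.06 × 36.6 = 2.196
  city, 73+: 0.17 × 27.9 = 4.743
  town, 18–72: 0.25 × 29.9 = 7.475
  town, 73+: 0.52 × 67.6 = 35.152
Post-stratified estimate = 49.566 → 49.6%.

49.6%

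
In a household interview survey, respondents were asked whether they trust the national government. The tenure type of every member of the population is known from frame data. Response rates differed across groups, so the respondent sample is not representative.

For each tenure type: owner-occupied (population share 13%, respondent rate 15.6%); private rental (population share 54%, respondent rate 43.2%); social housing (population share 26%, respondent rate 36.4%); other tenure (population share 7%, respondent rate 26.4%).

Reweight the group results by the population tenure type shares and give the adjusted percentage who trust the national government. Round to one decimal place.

Each cell contributes population-share × respondent value:
  owner-occupied: 0.13 × 15.6 = 2.028
  private rental: 0.54 × 43.2 = 23.328
  social housing: 0.26 × 36.4 = 9.464
  other tenure: 0.07 × 26.4 = 1.848
Post-stratified estimate = 36.668 → 36.7%.

36.7%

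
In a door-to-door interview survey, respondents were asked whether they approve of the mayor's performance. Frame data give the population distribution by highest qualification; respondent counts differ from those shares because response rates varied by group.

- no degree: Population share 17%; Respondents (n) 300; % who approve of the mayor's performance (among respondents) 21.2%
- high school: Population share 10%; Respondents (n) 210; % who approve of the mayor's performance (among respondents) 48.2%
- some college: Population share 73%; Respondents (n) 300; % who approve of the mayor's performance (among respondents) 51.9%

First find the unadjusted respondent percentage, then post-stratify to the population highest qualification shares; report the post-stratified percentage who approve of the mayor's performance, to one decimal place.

46.3%

Naive respondent-only estimate (weights = respondent counts):
  (300/810)×21.2 + (210/810)×48.2 + (300/810)×51.9 = 39.5704%
Post-stratifying to population shares instead:
  0.17×21.2 + 0.1×48.2 + 0.73×51.9 = 46.311%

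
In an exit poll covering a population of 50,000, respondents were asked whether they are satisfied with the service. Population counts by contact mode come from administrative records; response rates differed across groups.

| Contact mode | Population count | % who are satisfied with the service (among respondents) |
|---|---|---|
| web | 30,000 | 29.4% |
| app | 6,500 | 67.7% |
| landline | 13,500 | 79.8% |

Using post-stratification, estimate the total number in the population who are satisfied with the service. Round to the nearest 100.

Apply each group's respondent rate to its population count:
  web: 30,000 × 29.4% = 8820
  app: 6,500 × 67.7% = 4400.5
  landline: 13,500 × 79.8% = 10,773
Estimated total = 23993.5 → 24,000.

24,000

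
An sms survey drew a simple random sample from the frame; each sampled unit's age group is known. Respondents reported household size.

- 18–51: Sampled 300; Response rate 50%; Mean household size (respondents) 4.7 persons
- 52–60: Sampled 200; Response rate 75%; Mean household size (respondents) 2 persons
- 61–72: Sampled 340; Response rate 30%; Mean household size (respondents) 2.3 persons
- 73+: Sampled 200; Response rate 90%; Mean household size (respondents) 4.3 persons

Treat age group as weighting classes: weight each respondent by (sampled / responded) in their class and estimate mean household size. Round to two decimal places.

3.32

With weight = n_sampled/n_responded per class, the weighted class total is n_sampled:
  18–51: 300 × 4.7 = 1410
  52–60: 200 × 2 = 400
  61–72: 340 × 2.3 = 782
  73+: 200 × 4.3 = 860
Adjusted estimate = 3452 / 1,040 = 3.31923 → 3.32.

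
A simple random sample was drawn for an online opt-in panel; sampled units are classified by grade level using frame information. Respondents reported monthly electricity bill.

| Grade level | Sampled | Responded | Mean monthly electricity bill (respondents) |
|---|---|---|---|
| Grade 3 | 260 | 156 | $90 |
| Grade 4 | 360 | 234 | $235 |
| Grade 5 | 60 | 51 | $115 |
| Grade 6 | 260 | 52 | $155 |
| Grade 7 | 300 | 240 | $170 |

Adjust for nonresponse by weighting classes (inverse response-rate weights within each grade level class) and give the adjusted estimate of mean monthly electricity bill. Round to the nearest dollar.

$166

Class response rates: Grade 3 156/260 = 60%, Grade 4 234/360 = 65%, Grade 5 51/60 = 85%, Grade 6 52/260 = 20%, Grade 7 240/300 = 80%.
Inverse-response-rate weighting restores each class to its sampled count, so class totals weight by n_sampled:
  Grade 3: 260 × 90 = 23,400
  Grade 4: 360 × 235 = 84,600
  Grade 5: 60 × 115 = 6900
  Grade 6: 260 × 155 = 40,300
  Grade 7: 300 × 170 = 51,000
Adjusted estimate = 206,200 / 1,240 = 166.29 → $166.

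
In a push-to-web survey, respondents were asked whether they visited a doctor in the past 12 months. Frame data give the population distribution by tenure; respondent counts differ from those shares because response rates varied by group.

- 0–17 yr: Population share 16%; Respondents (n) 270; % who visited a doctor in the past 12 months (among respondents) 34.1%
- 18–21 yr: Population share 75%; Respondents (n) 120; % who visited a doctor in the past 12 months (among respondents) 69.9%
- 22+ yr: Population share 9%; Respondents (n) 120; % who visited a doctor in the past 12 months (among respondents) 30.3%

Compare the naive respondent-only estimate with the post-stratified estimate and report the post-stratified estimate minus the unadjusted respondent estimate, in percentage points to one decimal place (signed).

Naive respondent-only estimate (weights = respondent counts):
  (270/510)×34.1 + (120/510)×69.9 + (120/510)×30.3 = 41.6294%
Reweighting by population tenure shares:
  0.16×34.1 + 0.75×69.9 + 0.09×30.3 = 60.608%
Difference = 60.608 − 41.6294 = 18.9786 pp.

+19.0 percentage points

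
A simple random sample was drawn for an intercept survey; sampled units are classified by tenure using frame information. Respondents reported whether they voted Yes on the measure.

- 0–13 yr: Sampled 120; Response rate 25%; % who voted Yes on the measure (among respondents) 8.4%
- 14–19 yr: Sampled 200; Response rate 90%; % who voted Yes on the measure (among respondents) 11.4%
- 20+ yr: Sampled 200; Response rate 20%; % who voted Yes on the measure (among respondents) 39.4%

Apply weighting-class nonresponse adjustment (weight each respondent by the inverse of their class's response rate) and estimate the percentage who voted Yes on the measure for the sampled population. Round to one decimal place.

21.5%

Inverse-response-rate weighting restores each class to its sampled count, so class totals weight by n_sampled:
  0–13 yr: 120 × 8.4 = 1008
  14–19 yr: 200 × 11.4 = 2280
  20+ yr: 200 × 39.4 = 7880
Adjusted estimate = 11,168 / 520 = 21.4769 → 21.5%.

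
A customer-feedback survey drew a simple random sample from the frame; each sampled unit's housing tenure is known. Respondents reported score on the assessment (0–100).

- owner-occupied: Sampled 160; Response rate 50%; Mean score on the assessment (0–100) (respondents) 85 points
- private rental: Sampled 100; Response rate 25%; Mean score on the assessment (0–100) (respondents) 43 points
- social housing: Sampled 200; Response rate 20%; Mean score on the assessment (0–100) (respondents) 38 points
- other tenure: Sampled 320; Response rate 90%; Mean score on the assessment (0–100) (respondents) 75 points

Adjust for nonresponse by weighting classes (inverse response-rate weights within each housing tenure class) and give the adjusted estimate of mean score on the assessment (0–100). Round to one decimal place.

63.5

Weighting each respondent by the inverse class response rate inflates each class back to its sampled size, so the class weight is n_sampled:
  owner-occupied: 160 × 85 = 13,600
  private rental: 100 × 43 = 4300
  social housing: 200 × 38 = 7600
  other tenure: 320 × 75 = 24,000
Adjusted estimate = 49,500 / 780 = 63.4615 → 63.5.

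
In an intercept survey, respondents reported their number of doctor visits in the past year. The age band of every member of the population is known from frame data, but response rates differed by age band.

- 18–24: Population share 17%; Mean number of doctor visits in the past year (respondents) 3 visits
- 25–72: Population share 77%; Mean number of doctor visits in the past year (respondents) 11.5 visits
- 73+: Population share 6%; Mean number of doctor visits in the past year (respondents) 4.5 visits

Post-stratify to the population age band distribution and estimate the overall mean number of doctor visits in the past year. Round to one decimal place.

9.6

Weight each group's respondent value by its population share:
  18–24: 0.17 × 3 = 0.51
  25–72: 0.77 × 11.5 = 8.855
  73+: 0.06 × 4.5 = 0.27
Post-stratified estimate = 9.635 → 9.6.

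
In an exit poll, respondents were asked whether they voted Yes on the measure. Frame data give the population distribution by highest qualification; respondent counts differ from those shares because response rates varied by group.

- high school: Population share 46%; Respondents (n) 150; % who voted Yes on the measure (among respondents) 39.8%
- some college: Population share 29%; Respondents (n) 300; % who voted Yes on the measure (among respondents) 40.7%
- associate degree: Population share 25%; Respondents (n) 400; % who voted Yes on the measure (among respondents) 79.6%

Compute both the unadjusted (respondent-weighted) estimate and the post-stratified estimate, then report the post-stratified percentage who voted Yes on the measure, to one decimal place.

50.0%

Naive respondent-only estimate (weights = respondent counts):
  (150/850)×39.8 + (300/850)×40.7 + (400/850)×79.6 = 58.8471%
Reweighting by population highest qualification shares:
  0.46×39.8 + 0.29×40.7 + 0.25×79.6 = 50.011%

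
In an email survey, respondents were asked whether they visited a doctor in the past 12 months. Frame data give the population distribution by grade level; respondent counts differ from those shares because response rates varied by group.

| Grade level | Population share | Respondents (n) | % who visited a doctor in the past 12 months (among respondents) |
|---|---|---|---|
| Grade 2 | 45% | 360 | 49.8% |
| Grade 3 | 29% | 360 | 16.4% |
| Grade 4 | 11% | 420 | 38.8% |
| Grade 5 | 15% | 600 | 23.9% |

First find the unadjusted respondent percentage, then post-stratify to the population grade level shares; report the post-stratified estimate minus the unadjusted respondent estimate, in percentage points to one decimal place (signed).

Without adjustment, the pooled respondent share is:
  (360/1740)×49.8 + (360/1740)×16.4 + (420/1740)×38.8 + (600/1740)×23.9 = 31.3034%
Reweighting by population grade level shares:
  0.45×49.8 + 0.29×16.4 + 0.11×38.8 + 0.15×23.9 = 35.019%
Difference = 35.019 − 31.3034 = 3.7156 pp.

+3.7 percentage points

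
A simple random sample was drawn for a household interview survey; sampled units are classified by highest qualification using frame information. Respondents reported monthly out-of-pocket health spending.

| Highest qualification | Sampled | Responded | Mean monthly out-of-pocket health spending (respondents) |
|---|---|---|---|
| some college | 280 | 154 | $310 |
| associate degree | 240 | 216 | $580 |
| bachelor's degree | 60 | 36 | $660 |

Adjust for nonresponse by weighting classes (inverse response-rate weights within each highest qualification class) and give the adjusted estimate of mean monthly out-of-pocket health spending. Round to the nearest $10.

$460

Class response rates: some college 154/280 = 55%, associate degree 216/240 = 90%, bachelor's degree 36/60 = 60%.
Inverse-response-rate weighting restores each class to its sampled count, so class totals weight by n_sampled:
  some college: 280 × 310 = 86,800
  associate degree: 240 × 580 = 139,200
  bachelor's degree: 60 × 660 = 39,600
Adjusted estimate = 265,600 / 580 = 457.931 → $460.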